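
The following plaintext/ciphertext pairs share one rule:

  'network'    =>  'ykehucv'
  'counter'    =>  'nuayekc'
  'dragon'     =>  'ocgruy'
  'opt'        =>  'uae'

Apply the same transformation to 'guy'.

The rule splits by letter class: vowels +6, consonants +11.
For guy: g(cons)+11=r, u(vowel)+6=a, y(cons)+11=j.

raj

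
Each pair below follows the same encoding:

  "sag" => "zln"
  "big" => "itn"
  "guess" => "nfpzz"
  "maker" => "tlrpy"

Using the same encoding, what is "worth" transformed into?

Vowels shift forward by 11 and consonants shift forward by 7.
For worth: w(cons)+7=d, o(vowel)+11=z, r(cons)+7=y, t(cons)+7=a, h(cons)+7=o.

dzyao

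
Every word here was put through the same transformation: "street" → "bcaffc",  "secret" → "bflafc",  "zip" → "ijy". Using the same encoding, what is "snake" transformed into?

The shift depends on letter class: consonant s→b is +9, but vowel e→f is +1. The rule splits by letter class: vowels +1, consonants +9.
For snake: s(cons)+9=b, n(cons)+9=w, a(vowel)+1=b, k(cons)+9=t, e(vowel)+1=f.

bwbtf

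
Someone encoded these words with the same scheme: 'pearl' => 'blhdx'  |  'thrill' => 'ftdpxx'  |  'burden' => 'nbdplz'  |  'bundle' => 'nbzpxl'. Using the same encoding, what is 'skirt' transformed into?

The shift depends on letter class: consonant p→b is +12, but vowel e→l is +7. Two shifts are in play — +7 for a/e/i/o/u, +12 for every other letter.
Applying it to skirt: s(cons)+12=e, k(cons)+12=w, i(vowel)+7=p, r(cons)+12=d, t(cons)+12=f.

ewpdf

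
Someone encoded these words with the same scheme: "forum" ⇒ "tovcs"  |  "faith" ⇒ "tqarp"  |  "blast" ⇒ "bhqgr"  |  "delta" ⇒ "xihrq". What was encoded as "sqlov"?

f(5)→t(19) and o(14)→o(14) fit y≡11x+16 (mod 26); the inverse of 11 mod 26 is 19. Treating letters as 0–25, the rule is x ↦ 11x + 16 (mod 26).
Decoding sqlov: s(18)→19·(18−16)≡12=m; q(16)→19·(16−16)≡0=a; l(11)→19·(11−16)≡9=j; o(14)→19·(14−16)≡14=o; v(21)→19·(21−16)≡17=r (all mod 26).

major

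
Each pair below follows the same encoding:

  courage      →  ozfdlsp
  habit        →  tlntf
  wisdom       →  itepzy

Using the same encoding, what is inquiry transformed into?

tzcftdk

The rule splits by letter class: vowels +11, consonants +12.
For inquiry: i(vowel)+11=t, n(cons)+12=z, q(cons)+12=c, u(vowel)+11=f, i(vowel)+11=t, r(cons)+12=d, y(cons)+12=k.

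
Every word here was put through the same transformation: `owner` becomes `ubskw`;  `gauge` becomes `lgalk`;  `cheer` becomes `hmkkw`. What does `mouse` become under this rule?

Two shifts are in play — +6 for a/e/i/o/u, +5 for every other letter.
Applying it to mouse: m(cons)+5=r, o(vowel)+6=u, u(vowel)+6=a, s(cons)+5=x, e(vowel)+6=k.

ruaxk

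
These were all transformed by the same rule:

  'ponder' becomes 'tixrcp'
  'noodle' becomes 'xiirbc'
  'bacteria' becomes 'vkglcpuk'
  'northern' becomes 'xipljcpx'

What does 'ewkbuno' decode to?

qualify

p(15)→t(19) and o(14)→i(8) fit y≡11x+10 (mod 26); the inverse of 11 mod 26 is 19. Each letter's alphabet position (a=0..z=25) is mapped through 11·x+10 mod 26 — an affine cipher.
Decoding ewkbuno: e(4)→19·(4−10)≡16=q; w(22)→19·(22−10)≡20=u; k(10)→19·(10−10)≡0=a; b(1)→19·(1−10)≡11=l; u(20)→19·(20−10)≡8=i; n(13)→19·(13−10)≡5=f; o(14)→19·(14−10)≡24=y (all mod 26).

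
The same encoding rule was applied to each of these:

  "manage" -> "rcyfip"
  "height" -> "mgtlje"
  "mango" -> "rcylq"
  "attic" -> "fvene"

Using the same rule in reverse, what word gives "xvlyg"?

Shifts by position in manage: pos 0: m→r (+5), pos 1: a→c (+2), pos 2: n→y (+11), pos 3: a→f (+5), pos 4: g→i (+2), pos 5: e→p (+11) — repeating every 3. A repeating key of period 3 is used — shifts +5, +2, +11 over and over.
Reversing it on xvlyg: x−5=s, v−2=t, l−11=a, y−5=t, g−2=e.

state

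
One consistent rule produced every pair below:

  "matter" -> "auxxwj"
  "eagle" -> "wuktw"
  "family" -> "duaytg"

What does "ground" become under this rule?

This is an affine cipher: with a=0,…,z=25, each position x becomes (7x+20) mod 26.
For ground: g(6)→7·6+20≡10=k; r(17)→7·17+20≡9=j; o(14)→7·14+20≡14=o; u(20)→7·20+20≡4=e; n(13)→7·13+20≡7=h; d(3)→7·3+20≡15=p (all mod 26).

kjoehp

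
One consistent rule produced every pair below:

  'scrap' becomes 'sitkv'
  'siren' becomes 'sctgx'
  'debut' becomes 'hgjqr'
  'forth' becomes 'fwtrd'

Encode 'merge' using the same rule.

ygteg

s(18)→s(18) and c(2)→i(8) fit y≡25x+10 (mod 26); the inverse of 25 mod 26 is 25. Treating letters as 0–25, the rule is x ↦ 25x + 10 (mod 26).
For merge: m(12)→25·12+10≡24=y; e(4)→25·4+10≡6=g; r(17)→25·17+10≡19=t; g(6)→25·6+10≡4=e; e(4)→25·4+10≡6=g (all mod 26).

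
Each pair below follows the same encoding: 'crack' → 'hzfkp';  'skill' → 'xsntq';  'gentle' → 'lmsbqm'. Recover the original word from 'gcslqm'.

Shifts by position in crack: pos 0: c→h (+5), pos 1: r→z (+8), pos 2: a→f (+5), pos 3: c→k (+8) — repeating every 2. It's a Vigenère-style cipher with numeric key [5,8]: position i shifts by key[i mod 2].
Reversing it on gcslqm: g−5=b, c−8=u, s−5=n, l−8=d, q−5=l, m−8=e.

bundle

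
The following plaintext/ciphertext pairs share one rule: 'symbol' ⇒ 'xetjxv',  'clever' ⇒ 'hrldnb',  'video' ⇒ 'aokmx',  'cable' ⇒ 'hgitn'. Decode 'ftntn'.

angle

In symbol: s→x is +5, y→e is +6, m→t is +7, b→j is +8 — the shift increases by 1 each position. Letter i (0-indexed) is shifted by i+5, so successive shifts are 5, 6, 7, ….
Decoding ftntn: f−5=a, t−6=n, n−7=g, t−8=l, n−9=e.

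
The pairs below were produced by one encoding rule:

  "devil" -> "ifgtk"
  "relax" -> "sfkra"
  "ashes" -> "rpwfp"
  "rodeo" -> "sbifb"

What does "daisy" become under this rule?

irtpx

d(3)→i(8) and e(4)→f(5) fit y≡23x+17 (mod 26); the inverse of 23 mod 26 is 17. Each letter's alphabet position (a=0..z=25) is mapped through 23·x+17 mod 26 — an affine cipher.
Applying it to daisy: d(3)→23·3+17≡8=i; a(0)→23·0+17≡17=r; i(8)→23·8+17≡19=t; s(18)→23·18+17≡15=p; y(24)→23·24+17≡23=x (all mod 26).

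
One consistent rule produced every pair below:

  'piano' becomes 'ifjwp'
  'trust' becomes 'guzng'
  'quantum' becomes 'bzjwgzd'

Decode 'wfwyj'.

ninja

p(15)→i(8) and i(8)→f(5) fit y≡19x+9 (mod 26); the inverse of 19 mod 26 is 11. This is an affine cipher: with a=0,…,z=25, each position x becomes (19x+9) mod 26.
Reversing it on wfwyj: w(22)→11·(22−9)≡13=n; f(5)→11·(5−9)≡8=i; w(22)→11·(22−9)≡13=n; y(24)→11·(24−9)≡9=j; j(9)→11·(9−9)≡0=a (all mod 26).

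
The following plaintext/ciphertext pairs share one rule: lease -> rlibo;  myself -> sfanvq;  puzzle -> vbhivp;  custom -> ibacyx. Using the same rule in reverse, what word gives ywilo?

In lease: l→r is +6, e→l is +7, a→i is +8, s→b is +9 — the shift increases by 1 each position. Letter i (0-indexed) is shifted by i+6, so successive shifts are 6, 7, 8, ….
Reversing it on ywilo: y−6=s, w−7=p, i−8=a, l−9=c, o−10=e.

space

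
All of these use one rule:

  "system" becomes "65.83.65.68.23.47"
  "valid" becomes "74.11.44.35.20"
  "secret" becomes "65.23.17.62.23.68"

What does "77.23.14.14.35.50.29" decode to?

webbing

The formula is n = 3×(alphabet index, a=1) + 8.
Undoing it on 77.23.14.14.35.50.29: 77→(77−8)÷3=23=w, 23→(23−8)÷3=5=e, 14→(14−8)÷3=2=b, 14→(14−8)÷3=2=b, 35→(35−8)÷3=9=i, 50→(50−8)÷3=14=n, 29→(29−8)÷3=7=g.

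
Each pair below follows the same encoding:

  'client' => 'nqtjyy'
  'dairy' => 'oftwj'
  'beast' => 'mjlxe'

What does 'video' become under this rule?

Shifts by position in client: pos 0: c→n (+11), pos 1: l→q (+5), pos 2: i→t (+11), pos 3: e→j (+5) — repeating every 2. The shifts repeat in a cycle of length 2: positions 0,1,… shift by +11, +5, then the pattern repeats.
On video: v+11=g, i+5=n, d+11=o, e+5=j, o+11=z.

gnojz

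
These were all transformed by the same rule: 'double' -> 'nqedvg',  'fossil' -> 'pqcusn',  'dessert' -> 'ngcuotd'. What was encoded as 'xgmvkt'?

nectar

Shifts by position in double: pos 0: d→n (+10), pos 1: o→q (+2), pos 2: u→e (+10), pos 3: b→d (+2) — repeating every 2. It's a Vigenère-style cipher with numeric key [10,2]: position i shifts by key[i mod 2].
Undoing it on xgmvkt: x−10=n, g−2=e, m−10=c, v−2=t, k−10=a, t−2=r.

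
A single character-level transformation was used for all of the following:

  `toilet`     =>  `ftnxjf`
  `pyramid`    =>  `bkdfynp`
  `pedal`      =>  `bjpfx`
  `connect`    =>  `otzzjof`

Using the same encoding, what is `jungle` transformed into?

vzzsxj

The shift depends on letter class: consonant t→f is +12, but vowel o→t is +5. Two shifts are in play — +5 for a/e/i/o/u, +12 for every other letter.
For jungle: j(cons)+12=v, u(vowel)+5=z, n(cons)+12=z, g(cons)+12=s, l(cons)+12=x, e(vowel)+5=j.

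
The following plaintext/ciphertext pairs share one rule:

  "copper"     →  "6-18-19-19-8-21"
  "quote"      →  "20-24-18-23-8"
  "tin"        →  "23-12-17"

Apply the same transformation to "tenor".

Each letter is replaced by its alphabet position (a=1..z=26) + 3.
For tenor: t=20→23, e=5→8, n=14→17, o=15→18, r=18→21.

23-8-17-18-21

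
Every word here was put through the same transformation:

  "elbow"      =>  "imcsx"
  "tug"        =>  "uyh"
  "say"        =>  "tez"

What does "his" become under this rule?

imt

The shift depends on letter class: consonant l→m is +1, but vowel e→i is +4. Two shifts are in play — +4 for a/e/i/o/u, +1 for every other letter.
On his: h(cons)+1=i, i(vowel)+4=m, s(cons)+1=t.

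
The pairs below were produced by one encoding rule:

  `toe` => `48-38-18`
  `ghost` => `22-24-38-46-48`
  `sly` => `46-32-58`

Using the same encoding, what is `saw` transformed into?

46-10-54

The formula is n = 2×(alphabet index, a=1) + 8.
For saw: s=19→46, a=1→10, w=23→54.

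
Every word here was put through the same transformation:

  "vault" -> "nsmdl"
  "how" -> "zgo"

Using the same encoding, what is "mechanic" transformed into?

ewuzsfau

Compare letters: v→n is +18, a→s is +18, u→m is +18 — a constant shift. It's a constant shift of +18 (ROT18).
For mechanic: m+18=e, e+18=w, c+18=u, h+18=z, a+18=s, n+18=f, i+18=a, c+18=u.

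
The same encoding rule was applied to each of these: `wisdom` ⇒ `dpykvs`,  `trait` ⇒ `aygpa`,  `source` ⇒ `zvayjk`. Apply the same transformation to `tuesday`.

abkzkgf

Shifts by position in wisdom: pos 0: w→d (+7), pos 1: i→p (+7), pos 2: s→y (+6), pos 3: d→k (+7), pos 4: o→v (+7), pos 5: m→s (+6) — repeating every 3. It's a Vigenère-style cipher with numeric key [7,7,6]: position i shifts by key[i mod 3].
For tuesday: t+7=a, u+7=b, e+6=k, s+7=z, d+7=k, a+6=g, y+7=f.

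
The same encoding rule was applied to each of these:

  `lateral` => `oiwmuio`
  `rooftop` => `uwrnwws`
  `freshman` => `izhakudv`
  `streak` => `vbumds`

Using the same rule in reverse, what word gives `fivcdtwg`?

Shifts by position in lateral: pos 0: l→o (+3), pos 1: a→i (+8), pos 2: t→w (+3), pos 3: e→m (+8) — repeating every 2. The shifts repeat in a cycle of length 2: positions 0,1,… shift by +3, +8, then the pattern repeats.
Undoing it on fivcdtwg: f−3=c, i−8=a, v−3=s, c−8=u, d−3=a, t−8=l, w−3=t, g−8=y.

casualty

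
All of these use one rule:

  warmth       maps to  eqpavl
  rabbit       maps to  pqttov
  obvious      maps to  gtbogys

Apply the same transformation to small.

w(22)→e(4) and a(0)→q(16) fit y≡3x+16 (mod 26); the inverse of 3 mod 26 is 9. This is an affine cipher: with a=0,…,z=25, each position x becomes (3x+16) mod 26.
Applying it to small: s(18)→3·18+16≡18=s; m(12)→3·12+16≡0=a; a(0)→3·0+16≡16=q; l(11)→3·11+16≡23=x; l(11)→3·11+16≡23=x (all mod 26).

saqxx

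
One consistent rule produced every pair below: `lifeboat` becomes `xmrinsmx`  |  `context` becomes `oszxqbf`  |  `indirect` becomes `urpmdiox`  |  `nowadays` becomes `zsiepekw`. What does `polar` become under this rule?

Shifts by position in lifeboat: pos 0: l→x (+12), pos 1: i→m (+4), pos 2: f→r (+12), pos 3: e→i (+4) — repeating every 2. A repeating key of period 2 is used — shifts +12, +4 over and over.
For polar: p+12=b, o+4=s, l+12=x, a+4=e, r+12=d.

bsxed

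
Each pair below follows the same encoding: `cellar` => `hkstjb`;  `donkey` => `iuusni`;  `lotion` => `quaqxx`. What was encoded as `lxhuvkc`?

grammar

In cellar: c→h is +5, e→k is +6, l→s is +7, l→t is +8 — the shift increases by 1 each position. Each letter shifts forward by (position + 5), i.e. 5, 6, 7, … — the shift grows by one for each successive letter.
Undoing it on lxhuvkc: l−5=g, x−6=r, h−7=a, u−8=m, v−9=m, k−10=a, c−11=r.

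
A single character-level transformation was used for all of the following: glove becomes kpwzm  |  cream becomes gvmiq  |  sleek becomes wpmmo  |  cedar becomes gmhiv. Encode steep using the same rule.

wxmmt

The shift depends on letter class: consonant g→k is +4, but vowel o→w is +8. Two shifts are in play — +8 for a/e/i/o/u, +4 for every other letter.
For steep: s(cons)+4=w, t(cons)+4=x, e(vowel)+8=m, e(vowel)+8=m, p(cons)+4=t.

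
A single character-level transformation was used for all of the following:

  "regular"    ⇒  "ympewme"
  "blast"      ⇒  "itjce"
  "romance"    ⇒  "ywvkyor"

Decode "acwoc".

tuner

In regular: r→y is +7, e→m is +8, g→p is +9, u→e is +10 — the shift increases by 1 each position. The shift increases by 1 at each position, starting from +7: 7, 8, 9, ….
Decoding acwoc: a−7=t, c−8=u, w−9=n, o−10=e, c−11=r.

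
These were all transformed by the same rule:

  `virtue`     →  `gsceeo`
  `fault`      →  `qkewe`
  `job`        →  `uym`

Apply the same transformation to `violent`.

gsywoye

The shift depends on letter class: consonant v→g is +11, but vowel i→s is +10. Two shifts are in play — +10 for a/e/i/o/u, +11 for every other letter.
On violent: v(cons)+11=g, i(vowel)+10=s, o(vowel)+10=y, l(cons)+11=w, e(vowel)+10=o, n(cons)+11=y, t(cons)+11=e.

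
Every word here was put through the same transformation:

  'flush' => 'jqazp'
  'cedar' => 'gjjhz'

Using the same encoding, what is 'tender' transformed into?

xjtkma

Letter i (0-indexed) is shifted by i+4, so successive shifts are 4, 5, 6, ….
Applying it to tender: t+4=x, e+5=j, n+6=t, d+7=k, e+8=m, r+9=a.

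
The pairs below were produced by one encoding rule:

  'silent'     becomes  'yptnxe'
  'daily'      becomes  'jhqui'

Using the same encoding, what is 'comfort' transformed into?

In silent: s→y is +6, i→p is +7, l→t is +8, e→n is +9 — the shift increases by 1 each position. The shift increases by 1 at each position, starting from +6: 6, 7, 8, ….
Applying it to comfort: c+6=i, o+7=v, m+8=u, f+9=o, o+10=y, r+11=c, t+12=f.

ivuoycf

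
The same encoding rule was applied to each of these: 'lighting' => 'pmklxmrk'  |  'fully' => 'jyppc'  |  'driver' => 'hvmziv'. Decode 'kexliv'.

gather

Compare letters: l→p is +4, i→m is +4, g→k is +4 — a constant shift. Every letter moves 4 places later in the alphabet, wrapping around z→a.
Decoding kexliv: k−4=g, e−4=a, x−4=t, l−4=h, i−4=e, v−4=r.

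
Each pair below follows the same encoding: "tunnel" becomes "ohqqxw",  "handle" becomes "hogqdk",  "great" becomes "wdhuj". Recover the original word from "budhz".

The output letters match the input read backwards, each shifted +3: tunnel reversed is lennut. The word is reversed, then every letter is shifted forward by 3.
Reversing it on budhz: shift back: b−3=y, u−3=r, d−3=a, h−3=e, z−3=w → yraew; then reverse → weary.

weary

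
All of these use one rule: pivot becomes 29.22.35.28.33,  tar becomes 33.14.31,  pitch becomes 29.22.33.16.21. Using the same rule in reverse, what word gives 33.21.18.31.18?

p is letter #16 and maps to 29: an offset of 13. Letters become their 1-based position plus 13 (so a→14, b→15, …).
Reversing it on 33.21.18.31.18: 33→(33−13)÷1=20=t, 21→(21−13)÷1=8=h, 18→(18−13)÷1=5=e, 31→(31−13)÷1=18=r, 18→(18−13)÷1=5=e.

there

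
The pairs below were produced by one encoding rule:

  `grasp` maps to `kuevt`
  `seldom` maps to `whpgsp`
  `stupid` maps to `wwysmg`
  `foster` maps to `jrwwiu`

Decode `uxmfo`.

Shifts by position in grasp: pos 0: g→k (+4), pos 1: r→u (+3), pos 2: a→e (+4), pos 3: s→v (+3) — repeating every 2. A repeating key of period 2 is used — shifts +4, +3 over and over.
Decoding uxmfo: u−4=q, x−3=u, m−4=i, f−3=c, o−4=k.

quick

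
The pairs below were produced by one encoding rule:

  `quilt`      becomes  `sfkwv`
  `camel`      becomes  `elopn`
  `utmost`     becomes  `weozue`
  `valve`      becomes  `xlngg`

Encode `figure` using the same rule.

Shifts by position in quilt: pos 0: q→s (+2), pos 1: u→f (+11), pos 2: i→k (+2), pos 3: l→w (+11) — repeating every 2. It's a Vigenère-style cipher with numeric key [2,11]: position i shifts by key[i mod 2].
For figure: f+2=h, i+11=t, g+2=i, u+11=f, r+2=t, e+11=p.

htiftp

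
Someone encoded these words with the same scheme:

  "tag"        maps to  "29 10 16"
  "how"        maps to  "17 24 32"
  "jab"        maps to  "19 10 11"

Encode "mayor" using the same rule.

The number is (letter's place in the alphabet, a=1) + 9.
On mayor: m=13→22, a=1→10, y=25→34, o=15→24, r=18→27.

22 10 34 24 27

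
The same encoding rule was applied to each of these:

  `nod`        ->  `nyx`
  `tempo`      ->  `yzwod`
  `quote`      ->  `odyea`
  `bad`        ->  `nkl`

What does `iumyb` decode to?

rocky

The output letters match the input read backwards, each shifted +10: nod reversed is don. Two steps: reverse the string, then apply a Caesar shift of +10.
Reversing it on iumyb: shift back: i−10=y, u−10=k, m−10=c, y−10=o, b−10=r → ykcor; then reverse → rocky.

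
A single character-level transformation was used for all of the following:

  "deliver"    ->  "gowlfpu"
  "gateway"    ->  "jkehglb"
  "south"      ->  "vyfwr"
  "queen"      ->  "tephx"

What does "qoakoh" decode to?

Shifts by position in deliver: pos 0: d→g (+3), pos 1: e→o (+10), pos 2: l→w (+11), pos 3: i→l (+3), pos 4: v→f (+10), pos 5: e→p (+11) — repeating every 3. It's a Vigenère-style cipher with numeric key [3,10,11]: position i shifts by key[i mod 3].
Decoding qoakoh: q−3=n, o−10=e, a−11=p, k−3=h, o−10=e, h−11=w.

nephew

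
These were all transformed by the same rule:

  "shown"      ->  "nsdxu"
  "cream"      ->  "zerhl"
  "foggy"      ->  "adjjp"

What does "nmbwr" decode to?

Treating letters as 0–25, the rule is x ↦ 9x + 7 (mod 26).
Undoing it on nmbwr: n(13)→3·(13−7)≡18=s; m(12)→3·(12−7)≡15=p; b(1)→3·(1−7)≡8=i; w(22)→3·(22−7)≡19=t; r(17)→3·(17−7)≡4=e (all mod 26).

spite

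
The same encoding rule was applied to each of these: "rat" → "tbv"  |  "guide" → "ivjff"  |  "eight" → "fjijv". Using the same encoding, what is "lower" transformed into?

Two shifts are in play — +1 for a/e/i/o/u, +2 for every other letter.
Applying it to lower: l(cons)+2=n, o(vowel)+1=p, w(cons)+2=y, e(vowel)+1=f, r(cons)+2=t.

npyft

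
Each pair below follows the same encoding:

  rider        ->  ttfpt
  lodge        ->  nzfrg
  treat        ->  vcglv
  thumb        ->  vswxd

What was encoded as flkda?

daisy

Shifts by position in rider: pos 0: r→t (+2), pos 1: i→t (+11), pos 2: d→f (+2), pos 3: e→p (+11) — repeating every 2. A repeating key of period 2 is used — shifts +2, +11 over and over.
Undoing it on flkda: f−2=d, l−11=a, k−2=i, d−11=s, a−2=y.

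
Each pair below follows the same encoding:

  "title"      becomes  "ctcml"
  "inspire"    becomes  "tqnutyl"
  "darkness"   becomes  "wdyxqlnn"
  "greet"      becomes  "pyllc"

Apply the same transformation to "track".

Treating letters as 0–25, the rule is x ↦ 15x + 3 (mod 26).
On track: t(19)→15·19+3≡2=c; r(17)→15·17+3≡24=y; a(0)→15·0+3≡3=d; c(2)→15·2+3≡7=h; k(10)→15·10+3≡23=x (all mod 26).

cydhx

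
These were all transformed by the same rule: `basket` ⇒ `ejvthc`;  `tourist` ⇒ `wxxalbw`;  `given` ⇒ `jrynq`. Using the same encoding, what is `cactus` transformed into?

The shifts repeat in a cycle of length 2: positions 0,1,… shift by +3, +9, then the pattern repeats.
For cactus: c+3=f, a+9=j, c+3=f, t+9=c, u+3=x, s+9=b.

fjfcxb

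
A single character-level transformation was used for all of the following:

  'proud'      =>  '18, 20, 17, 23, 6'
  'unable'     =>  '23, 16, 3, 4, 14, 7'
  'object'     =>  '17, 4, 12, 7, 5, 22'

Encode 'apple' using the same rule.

p is letter #16 and maps to 18: an offset of 2. Letters become their 1-based position plus 2 (so a→3, b→4, …).
For apple: a=1→3, p=16→18, p=16→18, l=12→14, e=5→7.

3, 18, 18, 14, 7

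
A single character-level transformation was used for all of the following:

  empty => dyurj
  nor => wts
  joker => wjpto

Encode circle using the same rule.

jqhwnh

The output letters match the input read backwards, each shifted +5: empty reversed is ytpme. Read the word backwards and shift each letter +5.
Applying it to circle: reverse → elcric; then shift: e+5=j, l+5=q, c+5=h, r+5=w, i+5=n, c+5=h.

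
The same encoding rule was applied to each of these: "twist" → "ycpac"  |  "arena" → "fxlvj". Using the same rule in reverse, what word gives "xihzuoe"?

scarlet

In twist: t→y is +5, w→c is +6, i→p is +7, s→a is +8 — the shift increases by 1 each position. The shift increases by 1 at each position, starting from +5: 5, 6, 7, ….
Undoing it on xihzuoe: x−5=s, i−6=c, h−7=a, z−8=r, u−9=l, o−10=e, e−11=t.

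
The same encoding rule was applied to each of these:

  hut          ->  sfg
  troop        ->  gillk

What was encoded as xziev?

carve

Each pair mirrors across the alphabet (h↔s, u↔f, t↔g): positions sum to 25. Letters are reflected about the middle of the alphabet (position → 25−position): Atbash.
Reversing it on xziev: x↔c, z↔a, i↔r, e↔v, v↔e.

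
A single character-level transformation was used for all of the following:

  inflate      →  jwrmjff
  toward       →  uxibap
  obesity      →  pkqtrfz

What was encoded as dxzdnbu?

Shifts by position in inflate: pos 0: i→j (+1), pos 1: n→w (+9), pos 2: f→r (+12), pos 3: l→m (+1), pos 4: a→j (+9), pos 5: t→f (+12) — repeating every 3. A repeating key of period 3 is used — shifts +1, +9, +12 over and over.
Reversing it on dxzdnbu: d−1=c, x−9=o, z−12=n, d−1=c, n−9=e, b−12=p, u−1=t.

concept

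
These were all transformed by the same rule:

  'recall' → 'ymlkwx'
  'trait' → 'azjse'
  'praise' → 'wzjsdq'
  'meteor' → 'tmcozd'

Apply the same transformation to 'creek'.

jznov

In recall: r→y is +7, e→m is +8, c→l is +9, a→k is +10 — the shift increases by 1 each position. Each letter shifts forward by (position + 7), i.e. 7, 8, 9, … — the shift grows by one for each successive letter.
Applying it to creek: c+7=j, r+8=z, e+9=n, e+10=o, k+11=v.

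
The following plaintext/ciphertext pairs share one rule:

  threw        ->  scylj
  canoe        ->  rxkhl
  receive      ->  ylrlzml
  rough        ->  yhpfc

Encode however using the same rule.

t(19)→s(18) and h(7)→c(2) fit y≡23x+23 (mod 26); the inverse of 23 mod 26 is 17. Each letter's alphabet position (a=0..z=25) is mapped through 23·x+23 mod 26 — an affine cipher.
For however: h(7)→23·7+23≡2=c; o(14)→23·14+23≡7=h; w(22)→23·22+23≡9=j; e(4)→23·4+23≡11=l; v(21)→23·21+23≡12=m; e(4)→23·4+23≡11=l; r(17)→23·17+23≡24=y (all mod 26).

chjlmly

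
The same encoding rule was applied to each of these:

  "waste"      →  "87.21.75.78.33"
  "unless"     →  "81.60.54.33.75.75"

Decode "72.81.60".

run

w(#23)→87 and a(#1)→21: differences scale by 3, so n = 3·pos + 18. Each letter becomes 3×(its alphabet position, a=1..z=26) + 18.
Reversing it on 72.81.60: 72→(72−18)÷3=18=r, 81→(81−18)÷3=21=u, 60→(60−18)÷3=14=n.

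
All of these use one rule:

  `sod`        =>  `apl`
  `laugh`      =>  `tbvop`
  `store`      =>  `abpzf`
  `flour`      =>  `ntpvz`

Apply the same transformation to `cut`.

The shift depends on letter class: consonant s→a is +8, but vowel o→p is +1. Vowels shift forward by 1 and consonants shift forward by 8.
Applying it to cut: c(cons)+8=k, u(vowel)+1=v, t(cons)+8=b.

kvb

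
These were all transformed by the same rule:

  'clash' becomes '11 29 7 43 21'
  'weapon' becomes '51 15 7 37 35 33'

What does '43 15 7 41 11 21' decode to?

search

c(#3)→11 and l(#12)→29: differences scale by 2, so n = 2·pos + 5. Each letter becomes 2×(its alphabet position, a=1..z=26) + 5.
Undoing it on 43 15 7 41 11 21: 43→(43−5)÷2=19=s, 15→(15−5)÷2=5=e, 7→(7−5)÷2=1=a, 41→(41−5)÷2=18=r, 11→(11−5)÷2=3=c, 21→(21−5)÷2=8=h.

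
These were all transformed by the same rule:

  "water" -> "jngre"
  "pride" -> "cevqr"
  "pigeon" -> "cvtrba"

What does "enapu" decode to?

ranch

This is a Caesar cipher with shift 13.
Undoing it on enapu: e−13=r, n−13=a, a−13=n, p−13=c, u−13=h.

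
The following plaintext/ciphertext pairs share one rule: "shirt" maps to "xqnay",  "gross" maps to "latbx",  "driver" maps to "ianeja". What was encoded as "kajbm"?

fresh

Shifts by position in shirt: pos 0: s→x (+5), pos 1: h→q (+9), pos 2: i→n (+5), pos 3: r→a (+9) — repeating every 2. The shifts repeat in a cycle of length 2: positions 0,1,… shift by +5, +9, then the pattern repeats.
Reversing it on kajbm: k−5=f, a−9=r, j−5=e, b−9=s, m−5=h.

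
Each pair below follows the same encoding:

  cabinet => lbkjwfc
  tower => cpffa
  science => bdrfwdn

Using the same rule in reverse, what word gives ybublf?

palace

Shifts by position in cabinet: pos 0: c→l (+9), pos 1: a→b (+1), pos 2: b→k (+9), pos 3: i→j (+1) — repeating every 2. It's a Vigenère-style cipher with numeric key [9,1]: position i shifts by key[i mod 2].
Undoing it on ybublf: y−9=p, b−1=a, u−9=l, b−1=a, l−9=c, f−1=e.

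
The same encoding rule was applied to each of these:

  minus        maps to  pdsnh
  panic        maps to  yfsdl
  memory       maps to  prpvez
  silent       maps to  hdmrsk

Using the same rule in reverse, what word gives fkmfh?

m(12)→p(15) and i(8)→d(3) fit y≡3x+5 (mod 26); the inverse of 3 mod 26 is 9. Each letter's alphabet position (a=0..z=25) is mapped through 3·x+5 mod 26 — an affine cipher.
Decoding fkmfh: f(5)→9·(5−5)≡0=a; k(10)→9·(10−5)≡19=t; m(12)→9·(12−5)≡11=l; f(5)→9·(5−5)≡0=a; h(7)→9·(7−5)≡18=s (all mod 26).

atlas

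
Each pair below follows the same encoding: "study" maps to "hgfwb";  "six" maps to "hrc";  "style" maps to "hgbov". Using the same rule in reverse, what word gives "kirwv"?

pride

Letters are reflected about the middle of the alphabet (position → 25−position): Atbash.
Decoding kirwv: k↔p, i↔r, r↔i, w↔d, v↔e.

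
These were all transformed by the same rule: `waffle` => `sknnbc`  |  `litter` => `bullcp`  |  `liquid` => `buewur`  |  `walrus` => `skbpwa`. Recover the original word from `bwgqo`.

lucky

Each letter's alphabet position (a=0..z=25) is mapped through 11·x+10 mod 26 — an affine cipher.
Undoing it on bwgqo: b(1)→19·(1−10)≡11=l; w(22)→19·(22−10)≡20=u; g(6)→19·(6−10)≡2=c; q(16)→19·(16−10)≡10=k; o(14)→19·(14−10)≡24=y (all mod 26).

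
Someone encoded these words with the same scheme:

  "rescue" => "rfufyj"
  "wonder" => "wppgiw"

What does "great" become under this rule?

gsgdx

In rescue: r→r is +0, e→f is +1, s→u is +2, c→f is +3 — the shift increases by 1 each position. The shift increases by 1 at each position, starting from +0: 0, 1, 2, ….
For great: g+0=g, r+1=s, e+2=g, a+3=d, t+4=x.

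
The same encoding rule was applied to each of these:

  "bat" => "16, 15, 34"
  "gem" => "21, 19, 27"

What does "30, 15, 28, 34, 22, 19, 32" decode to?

panther

b is letter #2 and maps to 16: an offset of 14. The number is (letter's place in the alphabet, a=1) + 14.
Undoing it on 30, 15, 28, 34, 22, 19, 32: 30→(30−14)÷1=16=p, 15→(15−14)÷1=1=a, 28→(28−14)÷1=14=n, 34→(34−14)÷1=20=t, 22→(22−14)÷1=8=h, 19→(19−14)÷1=5=e, 32→(32−14)÷1=18=r.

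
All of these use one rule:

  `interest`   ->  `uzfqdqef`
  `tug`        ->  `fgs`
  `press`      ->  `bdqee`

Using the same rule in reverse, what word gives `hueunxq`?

Compare letters: i→u is +12, n→z is +12, t→f is +12 — a constant shift. Every letter moves 12 places later in the alphabet, wrapping around z→a.
Decoding hueunxq: h−12=v, u−12=i, e−12=s, u−12=i, n−12=b, x−12=l, q−12=e.

visible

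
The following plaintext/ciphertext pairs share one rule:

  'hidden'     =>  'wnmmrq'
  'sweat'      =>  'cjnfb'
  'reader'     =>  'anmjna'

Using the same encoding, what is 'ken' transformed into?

wnt

The word is reversed, then every letter is shifted forward by 9.
Applying it to ken: reverse → nek; then shift: n+9=w, e+9=n, k+9=t.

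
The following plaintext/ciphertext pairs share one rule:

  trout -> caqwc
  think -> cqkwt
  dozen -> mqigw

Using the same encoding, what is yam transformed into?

Vowels shift forward by 2 and consonants shift forward by 9.
For yam: y(cons)+9=h, a(vowel)+2=c, m(cons)+9=v.

hcv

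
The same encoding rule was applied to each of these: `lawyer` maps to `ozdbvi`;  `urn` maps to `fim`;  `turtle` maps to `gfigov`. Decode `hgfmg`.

stunt

Each pair mirrors across the alphabet (l↔o, a↔z, w↔d): positions sum to 25. Letters are reflected about the middle of the alphabet (position → 25−position): Atbash.
Decoding hgfmg: h↔s, g↔t, f↔u, m↔n, g↔t.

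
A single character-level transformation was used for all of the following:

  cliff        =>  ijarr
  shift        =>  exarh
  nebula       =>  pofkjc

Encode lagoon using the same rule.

c(2)→i(8) and l(11)→j(9) fit y≡3x+2 (mod 26); the inverse of 3 mod 26 is 9. Each letter's alphabet position (a=0..z=25) is mapped through 3·x+2 mod 26 — an affine cipher.
For lagoon: l(11)→3·11+2≡9=j; a(0)→3·0+2≡2=c; g(6)→3·6+2≡20=u; o(14)→3·14+2≡18=s; o(14)→3·14+2≡18=s; n(13)→3·13+2≡15=p (all mod 26).

jcussp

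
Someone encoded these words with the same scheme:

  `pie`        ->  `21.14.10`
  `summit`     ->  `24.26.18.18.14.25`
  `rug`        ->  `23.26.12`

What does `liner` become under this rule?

p is letter #16 and maps to 21: an offset of 5. Letters become their 1-based position plus 5 (so a→6, b→7, …).
Applying it to liner: l=12→17, i=9→14, n=14→19, e=5→10, r=18→23.

17.14.19.10.23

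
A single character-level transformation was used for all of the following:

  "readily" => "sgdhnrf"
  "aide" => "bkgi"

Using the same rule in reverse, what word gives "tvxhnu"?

In readily: r→s is +1, e→g is +2, a→d is +3, d→h is +4 — the shift increases by 1 each position. Each letter shifts forward by (position + 1), i.e. 1, 2, 3, … — the shift grows by one for each successive letter.
Reversing it on tvxhnu: t−1=s, v−2=t, x−3=u, h−4=d, n−5=i, u−6=o.

studio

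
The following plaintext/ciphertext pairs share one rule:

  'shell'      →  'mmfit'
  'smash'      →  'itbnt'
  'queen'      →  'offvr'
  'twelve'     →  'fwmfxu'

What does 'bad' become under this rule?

The output letters match the input read backwards, each shifted +1: shell reversed is llehs. Read the word backwards and shift each letter +1.
Applying it to bad: reverse → dab; then shift: d+1=e, a+1=b, b+1=c.

ebc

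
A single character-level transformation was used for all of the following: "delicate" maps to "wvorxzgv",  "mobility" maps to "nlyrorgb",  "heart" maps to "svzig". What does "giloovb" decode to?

Each pair mirrors across the alphabet (d↔w, e↔v, l↔o): positions sum to 25. Each letter is replaced by its mirror in the alphabet: a↔z, b↔y, c↔x, and so on (the Atbash cipher).
Decoding giloovb: g↔t, i↔r, l↔o, o↔l, o↔l, v↔e, b↔y.

trolley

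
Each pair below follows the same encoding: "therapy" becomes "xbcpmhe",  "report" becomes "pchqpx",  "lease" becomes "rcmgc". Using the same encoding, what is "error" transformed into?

cppqp

t(19)→x(23) and h(7)→b(1) fit y≡17x+12 (mod 26); the inverse of 17 mod 26 is 23. Each letter's alphabet position (a=0..z=25) is mapped through 17·x+12 mod 26 — an affine cipher.
Applying it to error: e(4)→17·4+12≡2=c; r(17)→17·17+12≡15=p; r(17)→17·17+12≡15=p; o(14)→17·14+12≡16=q; r(17)→17·17+12≡15=p (all mod 26).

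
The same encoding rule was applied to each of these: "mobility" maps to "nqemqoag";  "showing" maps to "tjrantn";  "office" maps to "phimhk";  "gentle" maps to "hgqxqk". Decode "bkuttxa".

The shift increases by 1 at each position, starting from +1: 1, 2, 3, ….
Reversing it on bkuttxa: b−1=a, k−2=i, u−3=r, t−4=p, t−5=o, x−6=r, a−7=t.

airport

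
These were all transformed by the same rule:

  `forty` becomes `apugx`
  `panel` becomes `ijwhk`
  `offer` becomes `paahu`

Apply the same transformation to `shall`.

nmjkk

f(5)→a(0) and o(14)→p(15) fit y≡19x+9 (mod 26); the inverse of 19 mod 26 is 11. This is an affine cipher: with a=0,…,z=25, each position x becomes (19x+9) mod 26.
On shall: s(18)→19·18+9≡13=n; h(7)→19·7+9≡12=m; a(0)→19·0+9≡9=j; l(11)→19·11+9≡10=k; l(11)→19·11+9≡10=k (all mod 26).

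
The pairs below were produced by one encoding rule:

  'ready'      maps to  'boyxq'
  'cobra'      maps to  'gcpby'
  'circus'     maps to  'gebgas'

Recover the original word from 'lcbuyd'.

normal

r(17)→b(1) and e(4)→o(14) fit y≡17x+24 (mod 26); the inverse of 17 mod 26 is 23. Each letter's alphabet position (a=0..z=25) is mapped through 17·x+24 mod 26 — an affine cipher.
Undoing it on lcbuyd: l(11)→23·(11−24)≡13=n; c(2)→23·(2−24)≡14=o; b(1)→23·(1−24)≡17=r; u(20)→23·(20−24)≡12=m; y(24)→23·(24−24)≡0=a; d(3)→23·(3−24)≡11=l (all mod 26).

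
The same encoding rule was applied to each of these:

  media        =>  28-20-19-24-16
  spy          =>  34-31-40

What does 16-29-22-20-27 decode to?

m is letter #13 and maps to 28: an offset of 15. Each letter is replaced by its alphabet position (a=1..z=26) + 15.
Decoding 16-29-22-20-27: 16→(16−15)÷1=1=a, 29→(29−15)÷1=14=n, 22→(22−15)÷1=7=g, 20→(20−15)÷1=5=e, 27→(27−15)÷1=12=l.

angel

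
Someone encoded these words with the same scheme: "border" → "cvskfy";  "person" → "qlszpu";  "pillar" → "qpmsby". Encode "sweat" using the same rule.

Shifts by position in border: pos 0: b→c (+1), pos 1: o→v (+7), pos 2: r→s (+1), pos 3: d→k (+7) — repeating every 2. It's a Vigenère-style cipher with numeric key [1,7]: position i shifts by key[i mod 2].
Applying it to sweat: s+1=t, w+7=d, e+1=f, a+7=h, t+1=u.

tdfhu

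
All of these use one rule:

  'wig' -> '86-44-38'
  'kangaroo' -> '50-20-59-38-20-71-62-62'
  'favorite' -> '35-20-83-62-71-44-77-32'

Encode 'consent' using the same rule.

w(#23)→86 and i(#9)→44: differences scale by 3, so n = 3·pos + 17. With a=1..z=26, the number is 3·pos + 17.
Applying it to consent: c=3→26, o=15→62, n=14→59, s=19→74, e=5→32, n=14→59, t=20→77.

26-62-59-74-32-59-77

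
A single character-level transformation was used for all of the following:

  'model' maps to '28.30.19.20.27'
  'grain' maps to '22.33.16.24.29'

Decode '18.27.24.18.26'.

click

m is letter #13 and maps to 28: an offset of 15. Letters become their 1-based position plus 15 (so a→16, b→17, …).
Undoing it on 18.27.24.18.26: 18→(18−15)÷1=3=c, 27→(27−15)÷1=12=l, 24→(24−15)÷1=9=i, 18→(18−15)÷1=3=c, 26→(26−15)÷1=11=k.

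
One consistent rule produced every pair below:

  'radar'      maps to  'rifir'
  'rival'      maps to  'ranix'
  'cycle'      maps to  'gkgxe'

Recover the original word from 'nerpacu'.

r(17)→r(17) and a(0)→i(8) fit y≡25x+8 (mod 26); the inverse of 25 mod 26 is 25. Treating letters as 0–25, the rule is x ↦ 25x + 8 (mod 26).
Decoding nerpacu: n(13)→25·(13−8)≡21=v; e(4)→25·(4−8)≡4=e; r(17)→25·(17−8)≡17=r; p(15)→25·(15−8)≡19=t; a(0)→25·(0−8)≡8=i; c(2)→25·(2−8)≡6=g; u(20)→25·(20−8)≡14=o (all mod 26).

vertigo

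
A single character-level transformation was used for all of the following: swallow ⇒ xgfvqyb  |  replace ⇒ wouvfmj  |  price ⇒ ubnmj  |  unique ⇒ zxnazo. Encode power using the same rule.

uybow

Shifts by position in swallow: pos 0: s→x (+5), pos 1: w→g (+10), pos 2: a→f (+5), pos 3: l→v (+10) — repeating every 2. It's a Vigenère-style cipher with numeric key [5,10]: position i shifts by key[i mod 2].
On power: p+5=u, o+10=y, w+5=b, e+10=o, r+5=w.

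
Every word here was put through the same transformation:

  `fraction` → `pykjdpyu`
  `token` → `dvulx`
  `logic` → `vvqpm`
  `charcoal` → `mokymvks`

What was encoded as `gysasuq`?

writing

The shifts repeat in a cycle of length 2: positions 0,1,… shift by +10, +7, then the pattern repeats.
Decoding gysasuq: g−10=w, y−7=r, s−10=i, a−7=t, s−10=i, u−7=n, q−10=g.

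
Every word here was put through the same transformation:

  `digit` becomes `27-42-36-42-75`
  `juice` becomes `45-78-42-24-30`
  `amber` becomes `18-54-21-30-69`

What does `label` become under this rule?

d(#4)→27 and i(#9)→42: differences scale by 3, so n = 3·pos + 15. With a=1..z=26, the number is 3·pos + 15.
Applying it to label: l=12→51, a=1→18, b=2→21, e=5→30, l=12→51.

51-18-21-30-51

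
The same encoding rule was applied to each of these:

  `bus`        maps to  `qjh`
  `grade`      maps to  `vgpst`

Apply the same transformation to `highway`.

Compare letters: b→q is +15, u→j is +15, s→h is +15 — a constant shift. This is a Caesar cipher with shift 15.
Applying it to highway: h+15=w, i+15=x, g+15=v, h+15=w, w+15=l, a+15=p, y+15=n.

wxvwlpn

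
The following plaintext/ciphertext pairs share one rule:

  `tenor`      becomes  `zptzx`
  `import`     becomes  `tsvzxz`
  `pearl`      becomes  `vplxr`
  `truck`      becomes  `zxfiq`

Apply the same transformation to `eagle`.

plmrp

The shift depends on letter class: consonant t→z is +6, but vowel e→p is +11. The rule splits by letter class: vowels +11, consonants +6.
For eagle: e(vowel)+11=p, a(vowel)+11=l, g(cons)+6=m, l(cons)+6=r, e(vowel)+11=p.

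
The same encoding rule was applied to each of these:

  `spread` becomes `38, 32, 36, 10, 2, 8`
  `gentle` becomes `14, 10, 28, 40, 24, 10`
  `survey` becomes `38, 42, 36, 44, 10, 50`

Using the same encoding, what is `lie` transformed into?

24, 18, 10

Each letter becomes 2×(its alphabet position, a=1..z=26).
On lie: l=12→24, i=9→18, e=5→10.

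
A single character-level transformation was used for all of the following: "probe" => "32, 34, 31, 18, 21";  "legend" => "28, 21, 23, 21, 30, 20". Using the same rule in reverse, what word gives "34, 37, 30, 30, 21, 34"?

runner

p is letter #16 and maps to 32: an offset of 16. Letters become their 1-based position plus 16 (so a→17, b→18, …).
Undoing it on 34, 37, 30, 30, 21, 34: 34→(34−16)÷1=18=r, 37→(37−16)÷1=21=u, 30→(30−16)÷1=14=n, 30→(30−16)÷1=14=n, 21→(21−16)÷1=5=e, 34→(34−16)÷1=18=r.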